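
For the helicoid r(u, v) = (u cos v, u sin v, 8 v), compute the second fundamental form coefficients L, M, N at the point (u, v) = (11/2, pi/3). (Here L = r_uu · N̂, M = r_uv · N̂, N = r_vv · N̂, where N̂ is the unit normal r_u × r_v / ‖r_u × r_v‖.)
L = 0;  M = -16*sqrt(377)/377;  N = 0

Compute the unit normal N̂(u, v) = (8*sin(v)/sqrt(u^2 + 64), -8*cos(v)/sqrt(u^2 + 64), u/sqrt(u^2 + 64)), and the second partials r_uu, r_uv, r_vv. Take dot products:
  L(u, v) = r_uu · N̂ = 0,
  M(u, v) = r_uv · N̂ = -8/sqrt(u^2 + 64),
  N(u, v) = r_vv · N̂ = 0.
Evaluating at (u, v) = (11/2, pi/3):
  L = 0, M = -16*sqrt(377)/377, N = 0.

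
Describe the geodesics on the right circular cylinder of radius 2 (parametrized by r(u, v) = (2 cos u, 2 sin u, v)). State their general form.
The cylinder is flat (K = 0) and locally isometric to the plane via the development (u, v) ↦ (2 u, v). Geodesics are the pre-images of straight lines: circles (v constant), vertical lines (u constant), and helices (v = c · u + d) for constants c, d.

A right cylinder has E = 2², F = 0, G = 1, so EG − F² = 2², and L = −2, M = N = 0, giving K = (LN − M²)/(EG − F²) = 0 everywhere. A flat surface is locally isometric to the Euclidean plane via the map (u, v) ↦ (2 u, v). Straight lines in the (x̃, ỹ) plane pull back to: (a) horizontal circles (v = const), (b) vertical generators (u = const), and (c) helices (2 u tan θ = v, i.e. v = c · u + d).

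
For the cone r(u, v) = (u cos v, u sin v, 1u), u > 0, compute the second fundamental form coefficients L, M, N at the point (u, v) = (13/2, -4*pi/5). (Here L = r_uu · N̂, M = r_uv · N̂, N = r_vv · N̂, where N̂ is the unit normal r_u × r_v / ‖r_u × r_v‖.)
L = 0;  M = 0;  N = 13*sqrt(2)/4

Compute the unit normal N̂(u, v) = (-sqrt(2)*u*cos(v)/(2*Abs(u)), -sqrt(2)*u*sin(v)/(2*Abs(u)), sqrt(2)*u/(2*Abs(u))), and the second partials r_uu, r_uv, r_vv. Take dot products:
  L(u, v) = r_uu · N̂ = 0,
  M(u, v) = r_uv · N̂ = 0,
  N(u, v) = r_vv · N̂ = sqrt(2)*u^2/(2*Abs(u)).
Evaluating at (u, v) = (13/2, -4*pi/5):
  L = 0, M = 0, N = 13*sqrt(2)/4.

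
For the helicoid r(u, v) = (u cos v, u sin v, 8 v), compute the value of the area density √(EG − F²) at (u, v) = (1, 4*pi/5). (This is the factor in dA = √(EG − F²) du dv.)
√(EG − F²)|_{(1, 4*pi/5)} = sqrt(65)

E = 1, F = 0, G = u^2 + 64, so EG − F² = u^2 + 64. Taking the positive square root: √(EG − F²) = sqrt(u^2 + 64). At (u, v) = (1, 4*pi/5): sqrt(65).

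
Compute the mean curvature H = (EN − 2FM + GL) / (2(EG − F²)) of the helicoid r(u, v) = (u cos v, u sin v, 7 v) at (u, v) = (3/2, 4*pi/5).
H = 0

With E = 1, F = 0, G = u^2 + 49, L = 0, M = -7/sqrt(u^2 + 49), N = 0, assemble
  H = (EN − 2FM + GL) / (2(EG − F²)) = 0.
At (u, v) = (3/2, 4*pi/5): H = 0.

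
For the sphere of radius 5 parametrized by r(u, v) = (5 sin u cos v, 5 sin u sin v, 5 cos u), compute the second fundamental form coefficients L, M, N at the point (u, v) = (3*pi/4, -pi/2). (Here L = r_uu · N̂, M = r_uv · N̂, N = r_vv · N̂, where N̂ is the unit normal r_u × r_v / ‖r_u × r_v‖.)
L = -5;  M = 0;  N = -5/2

Compute the unit normal N̂(u, v) = (sin(u)^2*cos(v)/Abs(sin(u)), sin(u)^2*sin(v)/Abs(sin(u)), sin(2*u)/(2*Abs(sin(u)))), and the second partials r_uu, r_uv, r_vv. Take dot products:
  L(u, v) = r_uu · N̂ = -5*sin(u)/Abs(sin(u)),
  M(u, v) = r_uv · N̂ = 0,
  N(u, v) = r_vv · N̂ = -5*sin(u)^3/Abs(sin(u)).
Evaluating at (u, v) = (3*pi/4, -pi/2):
  L = -5, M = 0, N = -5/2.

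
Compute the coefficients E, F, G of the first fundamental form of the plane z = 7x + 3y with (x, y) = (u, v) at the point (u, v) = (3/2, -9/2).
E = 50;  F = 21;  G = 10

Partials: r_u = (1, 0, 7), r_v = (0, 1, 3). As functions of (u, v):
  E = r_u · r_u = 50,
  F = r_u · r_v = 21,
  G = r_v · r_v = 10.
Evaluating at (u, v) = (3/2, -9/2): E = 50, F = 21, G = 10.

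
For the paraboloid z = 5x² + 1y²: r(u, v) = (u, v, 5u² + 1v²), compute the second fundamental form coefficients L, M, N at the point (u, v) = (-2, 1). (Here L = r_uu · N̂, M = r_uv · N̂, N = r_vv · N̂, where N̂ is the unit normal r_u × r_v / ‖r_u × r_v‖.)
L = 2*sqrt(5)/9;  M = 0;  N = 2*sqrt(5)/45

Compute the unit normal N̂(u, v) = (-10*u/sqrt(100*u^2 + 4*v^2 + 1), -2*v/sqrt(100*u^2 + 4*v^2 + 1), 1/sqrt(100*u^2 + 4*v^2 + 1)), and the second partials r_uu, r_uv, r_vv. Take dot products:
  L(u, v) = r_uu · N̂ = 10/sqrt(100*u^2 + 4*v^2 + 1),
  M(u, v) = r_uv · N̂ = 0,
  N(u, v) = r_vv · N̂ = 2/sqrt(100*u^2 + 4*v^2 + 1).
Evaluating at (u, v) = (-2, 1):
  L = 2*sqrt(5)/9, M = 0, N = 2*sqrt(5)/45.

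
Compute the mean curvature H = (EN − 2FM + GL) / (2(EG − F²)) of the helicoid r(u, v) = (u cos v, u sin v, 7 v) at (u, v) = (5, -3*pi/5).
H = 0

With E = 1, F = 0, G = u^2 + 49, L = 0, M = -7/sqrt(u^2 + 49), N = 0, assemble
  H = (EN − 2FM + GL) / (2(EG − F²)) = 0.
At (u, v) = (5, -3*pi/5): H = 0.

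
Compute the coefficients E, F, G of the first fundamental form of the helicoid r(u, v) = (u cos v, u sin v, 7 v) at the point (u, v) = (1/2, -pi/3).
E = 1;  F = 0;  G = 197/4

Partials: r_u = (cos(v), sin(v), 0), r_v = (-u*sin(v), u*cos(v), 7). As functions of (u, v):
  E = r_u · r_u = 1,
  F = r_u · r_v = 0,
  G = r_v · r_v = u^2 + 49.
Evaluating at (u, v) = (1/2, -pi/3): E = 1, F = 0, G = 197/4.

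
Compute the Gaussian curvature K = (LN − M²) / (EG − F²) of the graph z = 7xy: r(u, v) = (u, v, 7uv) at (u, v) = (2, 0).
K = -49/38809

Coefficients of the first fundamental form: E = 49*v^2 + 1, F = 49*u*v, G = 49*u^2 + 1.
Coefficients of the second fundamental form: L = 0, M = 7/sqrt(49*u^2 + 49*v^2 + 1), N = 0.
Assemble K = (LN − M²)/(EG − F²) = -49/(2401*u^4 + 4802*u^2*v^2 + 98*u^2 + 2401*v^4 + 98*v^2 + 1). At (u, v) = (2, 0): K = -49/38809.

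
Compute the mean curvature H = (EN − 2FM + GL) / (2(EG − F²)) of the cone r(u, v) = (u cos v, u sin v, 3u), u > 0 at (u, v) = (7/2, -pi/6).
H = 3*sqrt(10)/70

With E = 10, F = 0, G = u^2, L = 0, M = 0, N = 3*sqrt(10)*u^2/(10*Abs(u)), assemble
  H = (EN − 2FM + GL) / (2(EG − F²)) = 3*sqrt(10)/(20*Abs(u)).
At (u, v) = (7/2, -pi/6): H = 3*sqrt(10)/70.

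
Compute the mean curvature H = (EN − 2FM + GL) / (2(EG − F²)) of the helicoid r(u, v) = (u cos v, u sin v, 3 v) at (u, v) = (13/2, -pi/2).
H = 0

With E = 1, F = 0, G = u^2 + 9, L = 0, M = -3/sqrt(u^2 + 9), N = 0, assemble
  H = (EN − 2FM + GL) / (2(EG − F²)) = 0.
At (u, v) = (13/2, -pi/2): H = 0.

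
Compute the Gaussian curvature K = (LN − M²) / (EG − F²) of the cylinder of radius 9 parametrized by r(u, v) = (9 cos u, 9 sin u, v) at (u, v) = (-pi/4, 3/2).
K = 0

Coefficients of the first fundamental form: E = 81, F = 0, G = 1.
Coefficients of the second fundamental form: L = -9, M = 0, N = 0.
Assemble K = (LN − M²)/(EG − F²) = 0. At (u, v) = (-pi/4, 3/2): K = 0.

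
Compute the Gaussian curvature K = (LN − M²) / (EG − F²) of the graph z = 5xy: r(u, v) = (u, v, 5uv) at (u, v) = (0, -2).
K = -25/10201

Coefficients of the first fundamental form: E = 25*v^2 + 1, F = 25*u*v, G = 25*u^2 + 1.
Coefficients of the second fundamental form: L = 0, M = 5/sqrt(25*u^2 + 25*v^2 + 1), N = 0.
Assemble K = (LN − M²)/(EG − F²) = -25/(625*u^4 + 1250*u^2*v^2 + 50*u^2 + 625*v^4 + 50*v^2 + 1). At (u, v) = (0, -2): K = -25/10201.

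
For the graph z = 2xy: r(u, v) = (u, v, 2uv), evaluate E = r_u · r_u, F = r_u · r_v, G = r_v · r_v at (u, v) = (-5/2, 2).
E = 17;  F = -20;  G = 26

Partials: r_u = (1, 0, 2*v), r_v = (0, 1, 2*u). As functions of (u, v):
  E = r_u · r_u = 4*v^2 + 1,
  F = r_u · r_v = 4*u*v,
  G = r_v · r_v = 4*u^2 + 1.
Evaluating at (u, v) = (-5/2, 2): E = 17, F = -20, G = 26.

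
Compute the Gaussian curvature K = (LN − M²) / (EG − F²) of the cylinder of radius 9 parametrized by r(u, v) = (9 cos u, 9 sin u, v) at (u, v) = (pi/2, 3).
K = 0

Coefficients of the first fundamental form: E = 81, F = 0, G = 1.
Coefficients of the second fundamental form: L = -9, M = 0, N = 0.
Assemble K = (LN − M²)/(EG − F²) = 0. At (u, v) = (pi/2, 3): K = 0.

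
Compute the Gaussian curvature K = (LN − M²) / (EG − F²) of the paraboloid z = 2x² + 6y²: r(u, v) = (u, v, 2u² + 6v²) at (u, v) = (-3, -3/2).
K = 48/219961

Coefficients of the first fundamental form: E = 16*u^2 + 1, F = 48*u*v, G = 144*v^2 + 1.
Coefficients of the second fundamental form: L = 4/sqrt(16*u^2 + 144*v^2 + 1), M = 0, N = 12/sqrt(16*u^2 + 144*v^2 + 1).
Assemble K = (LN − M²)/(EG − F²) = 48/(256*u^4 + 4608*u^2*v^2 + 32*u^2 + 20736*v^4 + 288*v^2 + 1). At (u, v) = (-3, -3/2): K = 48/219961.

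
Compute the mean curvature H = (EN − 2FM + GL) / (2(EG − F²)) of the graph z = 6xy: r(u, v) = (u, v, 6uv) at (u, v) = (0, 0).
H = 0

With E = 36*v^2 + 1, F = 36*u*v, G = 36*u^2 + 1, L = 0, M = 6/sqrt(36*u^2 + 36*v^2 + 1), N = 0, assemble
  H = (EN − 2FM + GL) / (2(EG − F²)) = -216*u*v/(36*u^2 + 36*v^2 + 1)^(3/2).
At (u, v) = (0, 0): H = 0.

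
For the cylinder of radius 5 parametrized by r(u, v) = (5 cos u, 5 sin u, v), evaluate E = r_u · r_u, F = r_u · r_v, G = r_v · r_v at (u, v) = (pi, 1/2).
E = 25;  F = 0;  G = 1

Partials: r_u = (-5*sin(u), 5*cos(u), 0), r_v = (0, 0, 1). As functions of (u, v):
  E = r_u · r_u = 25,
  F = r_u · r_v = 0,
  G = r_v · r_v = 1.
Evaluating at (u, v) = (pi, 1/2): E = 25, F = 0, G = 1.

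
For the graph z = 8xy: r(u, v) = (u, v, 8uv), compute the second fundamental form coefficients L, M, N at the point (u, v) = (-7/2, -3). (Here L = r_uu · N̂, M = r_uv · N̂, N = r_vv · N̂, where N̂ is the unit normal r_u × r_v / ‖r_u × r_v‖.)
L = 0;  M = 8*sqrt(1361)/1361;  N = 0

Compute the unit normal N̂(u, v) = (-8*v/sqrt(64*u^2 + 64*v^2 + 1), -8*u/sqrt(64*u^2 + 64*v^2 + 1), 1/sqrt(64*u^2 + 64*v^2 + 1)), and the second partials r_uu, r_uv, r_vv. Take dot products:
  L(u, v) = r_uu · N̂ = 0,
  M(u, v) = r_uv · N̂ = 8/sqrt(64*u^2 + 64*v^2 + 1),
  N(u, v) = r_vv · N̂ = 0.
Evaluating at (u, v) = (-7/2, -3):
  L = 0, M = 8*sqrt(1361)/1361, N = 0.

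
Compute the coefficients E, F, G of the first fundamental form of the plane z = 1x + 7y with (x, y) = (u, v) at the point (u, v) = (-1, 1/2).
E = 2;  F = 7;  G = 50

Partials: r_u = (1, 0, 1), r_v = (0, 1, 7). As functions of (u, v):
  E = r_u · r_u = 2,
  F = r_u · r_v = 7,
  G = r_v · r_v = 50.
Evaluating at (u, v) = (-1, 1/2): E = 2, F = 7, G = 50.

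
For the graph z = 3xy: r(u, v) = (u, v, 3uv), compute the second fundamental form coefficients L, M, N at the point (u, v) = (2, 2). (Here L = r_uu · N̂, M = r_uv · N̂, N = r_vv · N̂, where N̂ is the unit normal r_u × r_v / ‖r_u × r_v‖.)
L = 0;  M = 3*sqrt(73)/73;  N = 0

Compute the unit normal N̂(u, v) = (-3*v/sqrt(9*u^2 + 9*v^2 + 1), -3*u/sqrt(9*u^2 + 9*v^2 + 1), 1/sqrt(9*u^2 + 9*v^2 + 1)), and the second partials r_uu, r_uv, r_vv. Take dot products:
  L(u, v) = r_uu · N̂ = 0,
  M(u, v) = r_uv · N̂ = 3/sqrt(9*u^2 + 9*v^2 + 1),
  N(u, v) = r_vv · N̂ = 0.
Evaluating at (u, v) = (2, 2):
  L = 0, M = 3*sqrt(73)/73, N = 0.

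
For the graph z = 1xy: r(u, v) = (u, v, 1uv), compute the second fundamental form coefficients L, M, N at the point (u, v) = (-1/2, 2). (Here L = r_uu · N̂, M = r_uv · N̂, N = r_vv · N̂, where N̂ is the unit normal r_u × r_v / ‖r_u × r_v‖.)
L = 0;  M = 2*sqrt(21)/21;  N = 0

Compute the unit normal N̂(u, v) = (-v/sqrt(u^2 + v^2 + 1), -u/sqrt(u^2 + v^2 + 1), 1/sqrt(u^2 + v^2 + 1)), and the second partials r_uu, r_uv, r_vv. Take dot products:
  L(u, v) = r_uu · N̂ = 0,
  M(u, v) = r_uv · N̂ = 1/sqrt(u^2 + v^2 + 1),
  N(u, v) = r_vv · N̂ = 0.
Evaluating at (u, v) = (-1/2, 2):
  L = 0, M = 2*sqrt(21)/21, N = 0.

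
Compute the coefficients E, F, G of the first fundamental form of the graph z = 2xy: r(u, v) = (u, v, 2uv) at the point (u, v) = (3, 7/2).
E = 50;  F = 42;  G = 37

Partials: r_u = (1, 0, 2*v), r_v = (0, 1, 2*u). As functions of (u, v):
  E = r_u · r_u = 4*v^2 + 1,
  F = r_u · r_v = 4*u*v,
  G = r_v · r_v = 4*u^2 + 1.
Evaluating at (u, v) = (3, 7/2): E = 50, F = 42, G = 37.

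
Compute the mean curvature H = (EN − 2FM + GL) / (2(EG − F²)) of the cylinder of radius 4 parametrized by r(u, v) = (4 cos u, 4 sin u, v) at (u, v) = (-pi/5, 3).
H = -1/8

With E = 16, F = 0, G = 1, L = -4, M = 0, N = 0, assemble
  H = (EN − 2FM + GL) / (2(EG − F²)) = -1/8.
At (u, v) = (-pi/5, 3): H = -1/8.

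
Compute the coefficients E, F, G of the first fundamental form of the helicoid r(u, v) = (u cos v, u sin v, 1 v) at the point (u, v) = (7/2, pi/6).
E = 1;  F = 0;  G = 53/4

Partials: r_u = (cos(v), sin(v), 0), r_v = (-u*sin(v), u*cos(v), 1). As functions of (u, v):
  E = r_u · r_u = 1,
  F = r_u · r_v = 0,
  G = r_v · r_v = u^2 + 1.
Evaluating at (u, v) = (7/2, pi/6): E = 1, F = 0, G = 53/4.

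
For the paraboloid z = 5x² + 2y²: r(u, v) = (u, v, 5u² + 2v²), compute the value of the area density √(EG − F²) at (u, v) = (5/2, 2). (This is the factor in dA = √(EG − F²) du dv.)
√(EG − F²)|_{(5/2, 2)} = sqrt(690)

E = 100*u^2 + 1, F = 40*u*v, G = 16*v^2 + 1, so EG − F² = 100*u^2 + 16*v^2 + 1. Taking the positive square root: √(EG − F²) = sqrt(100*u^2 + 16*v^2 + 1). At (u, v) = (5/2, 2): sqrt(690).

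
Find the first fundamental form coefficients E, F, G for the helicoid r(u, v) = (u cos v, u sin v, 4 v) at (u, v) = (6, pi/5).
E = 1;  F = 0;  G = 52

Partials: r_u = (cos(v), sin(v), 0), r_v = (-u*sin(v), u*cos(v), 4). As functions of (u, v):
  E = r_u · r_u = 1,
  F = r_u · r_v = 0,
  G = r_v · r_v = u^2 + 16.
Evaluating at (u, v) = (6, pi/5): E = 1, F = 0, G = 52.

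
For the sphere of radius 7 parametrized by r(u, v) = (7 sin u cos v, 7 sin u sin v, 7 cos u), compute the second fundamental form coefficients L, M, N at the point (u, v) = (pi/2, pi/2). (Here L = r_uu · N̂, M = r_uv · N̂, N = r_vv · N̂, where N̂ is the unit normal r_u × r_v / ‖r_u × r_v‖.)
L = -7;  M = 0;  N = -7

Compute the unit normal N̂(u, v) = (sin(u)^2*cos(v)/Abs(sin(u)), sin(u)^2*sin(v)/Abs(sin(u)), sin(2*u)/(2*Abs(sin(u)))), and the second partials r_uu, r_uv, r_vv. Take dot products:
  L(u, v) = r_uu · N̂ = -7*sin(u)/Abs(sin(u)),
  M(u, v) = r_uv · N̂ = 0,
  N(u, v) = r_vv · N̂ = -7*sin(u)^3/Abs(sin(u)).
Evaluating at (u, v) = (pi/2, pi/2):
  L = -7, M = 0, N = -7.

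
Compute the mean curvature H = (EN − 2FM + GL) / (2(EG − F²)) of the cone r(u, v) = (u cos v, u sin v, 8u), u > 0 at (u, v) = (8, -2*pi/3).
H = sqrt(65)/130

With E = 65, F = 0, G = u^2, L = 0, M = 0, N = 8*sqrt(65)*u^2/(65*Abs(u)), assemble
  H = (EN − 2FM + GL) / (2(EG − F²)) = 4*sqrt(65)/(65*Abs(u)).
At (u, v) = (8, -2*pi/3): H = sqrt(65)/130.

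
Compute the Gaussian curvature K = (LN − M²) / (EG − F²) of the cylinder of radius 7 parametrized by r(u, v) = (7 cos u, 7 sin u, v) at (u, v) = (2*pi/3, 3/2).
K = 0

Coefficients of the first fundamental form: E = 49, F = 0, G = 1.
Coefficients of the second fundamental form: L = -7, M = 0, N = 0.
Assemble K = (LN − M²)/(EG − F²) = 0. At (u, v) = (2*pi/3, 3/2): K = 0.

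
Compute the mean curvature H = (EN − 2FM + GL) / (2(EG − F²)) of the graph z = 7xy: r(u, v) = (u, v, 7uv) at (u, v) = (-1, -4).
H = -343*sqrt(834)/173889

With E = 49*v^2 + 1, F = 49*u*v, G = 49*u^2 + 1, L = 0, M = 7/sqrt(49*u^2 + 49*v^2 + 1), N = 0, assemble
  H = (EN − 2FM + GL) / (2(EG − F²)) = -343*u*v/(49*u^2 + 49*v^2 + 1)^(3/2).
At (u, v) = (-1, -4): H = -343*sqrt(834)/173889.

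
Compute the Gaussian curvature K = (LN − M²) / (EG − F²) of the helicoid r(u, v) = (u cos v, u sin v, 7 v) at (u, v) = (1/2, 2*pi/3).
K = -784/38809

Coefficients of the first fundamental form: E = 1, F = 0, G = u^2 + 49.
Coefficients of the second fundamental form: L = 0, M = -7/sqrt(u^2 + 49), N = 0.
Assemble K = (LN − M²)/(EG − F²) = -49/(u^2 + 49)^2. At (u, v) = (1/2, 2*pi/3): K = -784/38809.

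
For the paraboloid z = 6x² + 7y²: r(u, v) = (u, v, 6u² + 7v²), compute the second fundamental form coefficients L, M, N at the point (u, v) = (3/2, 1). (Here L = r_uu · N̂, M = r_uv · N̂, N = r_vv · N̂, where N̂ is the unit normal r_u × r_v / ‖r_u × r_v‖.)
L = 12*sqrt(521)/521;  M = 0;  N = 14*sqrt(521)/521

Compute the unit normal N̂(u, v) = (-12*u/sqrt(144*u^2 + 196*v^2 + 1), -14*v/sqrt(144*u^2 + 196*v^2 + 1), 1/sqrt(144*u^2 + 196*v^2 + 1)), and the second partials r_uu, r_uv, r_vv. Take dot products:
  L(u, v) = r_uu · N̂ = 12/sqrt(144*u^2 + 196*v^2 + 1),
  M(u, v) = r_uv · N̂ = 0,
  N(u, v) = r_vv · N̂ = 14/sqrt(144*u^2 + 196*v^2 + 1).
Evaluating at (u, v) = (3/2, 1):
  L = 12*sqrt(521)/521, M = 0, N = 14*sqrt(521)/521.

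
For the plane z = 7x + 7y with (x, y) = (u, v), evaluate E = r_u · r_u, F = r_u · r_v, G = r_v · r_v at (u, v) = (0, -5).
E = 50;  F = 49;  G = 50

Partials: r_u = (1, 0, 7), r_v = (0, 1, 7). As functions of (u, v):
  E = r_u · r_u = 50,
  F = r_u · r_v = 49,
  G = r_v · r_v = 50.
Evaluating at (u, v) = (0, -5): E = 50, F = 49, G = 50.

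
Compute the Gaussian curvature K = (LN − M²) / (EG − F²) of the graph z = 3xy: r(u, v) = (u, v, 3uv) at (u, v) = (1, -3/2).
K = -144/14641

Coefficients of the first fundamental form: E = 9*v^2 + 1, F = 9*u*v, G = 9*u^2 + 1.
Coefficients of the second fundamental form: L = 0, M = 3/sqrt(9*u^2 + 9*v^2 + 1), N = 0.
Assemble K = (LN − M²)/(EG − F²) = -9/(81*u^4 + 162*u^2*v^2 + 18*u^2 + 81*v^4 + 18*v^2 + 1). At (u, v) = (1, -3/2): K = -144/14641.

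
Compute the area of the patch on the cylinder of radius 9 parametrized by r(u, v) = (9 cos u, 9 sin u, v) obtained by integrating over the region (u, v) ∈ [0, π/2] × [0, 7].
Area = 63*pi/2

Area = ∫∫ √(EG − F²) du dv with √(EG − F²) = 9. Integrating over [0, π/2] × [0, 7] gives 63*pi/2.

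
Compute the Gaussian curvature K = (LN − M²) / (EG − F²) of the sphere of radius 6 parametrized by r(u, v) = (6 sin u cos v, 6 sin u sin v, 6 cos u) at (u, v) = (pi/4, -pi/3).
K = 1/36

Coefficients of the first fundamental form: E = 36, F = 0, G = 36*sin(u)^2.
Coefficients of the second fundamental form: L = -6*sin(u)/Abs(sin(u)), M = 0, N = -6*sin(u)^3/Abs(sin(u)).
Assemble K = (LN − M²)/(EG − F²) = 1/36. At (u, v) = (pi/4, -pi/3): K = 1/36.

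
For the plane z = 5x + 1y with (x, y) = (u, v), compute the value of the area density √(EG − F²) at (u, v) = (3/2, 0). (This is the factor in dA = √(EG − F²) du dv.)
√(EG − F²)|_{(3/2, 0)} = 3*sqrt(3)

E = 26, F = 5, G = 2, so EG − F² = 27. Taking the positive square root: √(EG − F²) = 3*sqrt(3). At (u, v) = (3/2, 0): 3*sqrt(3).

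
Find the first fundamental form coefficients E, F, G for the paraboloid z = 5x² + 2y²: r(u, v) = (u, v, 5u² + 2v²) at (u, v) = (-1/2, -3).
E = 26;  F = 60;  G = 145

Partials: r_u = (1, 0, 10*u), r_v = (0, 1, 4*v). As functions of (u, v):
  E = r_u · r_u = 100*u^2 + 1,
  F = r_u · r_v = 40*u*v,
  G = r_v · r_v = 16*v^2 + 1.
Evaluating at (u, v) = (-1/2, -3): E = 26, F = 60, G = 145.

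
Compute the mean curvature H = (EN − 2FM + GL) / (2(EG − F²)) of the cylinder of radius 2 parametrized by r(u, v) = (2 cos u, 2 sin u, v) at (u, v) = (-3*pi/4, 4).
H = -1/4

With E = 4, F = 0, G = 1, L = -2, M = 0, N = 0, assemble
  H = (EN − 2FM + GL) / (2(EG − F²)) = -1/4.
At (u, v) = (-3*pi/4, 4): H = -1/4.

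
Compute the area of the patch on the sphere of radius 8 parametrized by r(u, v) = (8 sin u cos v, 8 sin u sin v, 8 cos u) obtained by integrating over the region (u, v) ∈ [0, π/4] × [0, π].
Area = 32*pi*(2 - sqrt(2))

Area = ∫∫ √(EG − F²) du dv with √(EG − F²) = 64*Abs(sin(u)). Integrating over [0, π/4] × [0, π] gives 32*pi*(2 - sqrt(2)).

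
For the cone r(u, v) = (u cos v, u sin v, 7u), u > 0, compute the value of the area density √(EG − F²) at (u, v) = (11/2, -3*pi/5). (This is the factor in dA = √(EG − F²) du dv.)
√(EG − F²)|_{(11/2, -3*pi/5)} = 55*sqrt(2)/2

E = 50, F = 0, G = u^2, so EG − F² = 50*u^2. Taking the positive square root: √(EG − F²) = 5*sqrt(2)*Abs(u). At (u, v) = (11/2, -3*pi/5): 55*sqrt(2)/2.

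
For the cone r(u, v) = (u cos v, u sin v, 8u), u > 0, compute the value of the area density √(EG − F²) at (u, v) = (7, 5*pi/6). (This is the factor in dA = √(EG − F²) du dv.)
√(EG − F²)|_{(7, 5*pi/6)} = 7*sqrt(65)

E = 65, F = 0, G = u^2, so EG − F² = 65*u^2. Taking the positive square root: √(EG − F²) = sqrt(65)*Abs(u). At (u, v) = (7, 5*pi/6): 7*sqrt(65).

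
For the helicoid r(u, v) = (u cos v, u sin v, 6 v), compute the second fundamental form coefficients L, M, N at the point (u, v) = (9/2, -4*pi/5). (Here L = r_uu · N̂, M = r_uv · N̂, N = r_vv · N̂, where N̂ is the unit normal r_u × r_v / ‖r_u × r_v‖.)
L = 0;  M = -4/5;  N = 0

Compute the unit normal N̂(u, v) = (6*sin(v)/sqrt(u^2 + 36), -6*cos(v)/sqrt(u^2 + 36), u/sqrt(u^2 + 36)), and the second partials r_uu, r_uv, r_vv. Take dot products:
  L(u, v) = r_uu · N̂ = 0,
  M(u, v) = r_uv · N̂ = -6/sqrt(u^2 + 36),
  N(u, v) = r_vv · N̂ = 0.
Evaluating at (u, v) = (9/2, -4*pi/5):
  L = 0, M = -4/5, N = 0.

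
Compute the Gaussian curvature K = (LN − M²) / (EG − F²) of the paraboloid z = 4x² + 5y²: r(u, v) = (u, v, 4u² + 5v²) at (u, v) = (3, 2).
K = 80/954529

Coefficients of the first fundamental form: E = 64*u^2 + 1, F = 80*u*v, G = 100*v^2 + 1.
Coefficients of the second fundamental form: L = 8/sqrt(64*u^2 + 100*v^2 + 1), M = 0, N = 10/sqrt(64*u^2 + 100*v^2 + 1).
Assemble K = (LN − M²)/(EG − F²) = 80/(4096*u^4 + 12800*u^2*v^2 + 128*u^2 + 10000*v^4 + 200*v^2 + 1). At (u, v) = (3, 2): K = 80/954529.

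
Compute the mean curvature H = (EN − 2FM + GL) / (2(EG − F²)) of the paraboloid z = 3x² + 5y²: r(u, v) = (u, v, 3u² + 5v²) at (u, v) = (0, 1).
H = 308*sqrt(101)/10201

With E = 36*u^2 + 1, F = 60*u*v, G = 100*v^2 + 1, L = 6/sqrt(36*u^2 + 100*v^2 + 1), M = 0, N = 10/sqrt(36*u^2 + 100*v^2 + 1), assemble
  H = (EN − 2FM + GL) / (2(EG − F²)) = 4*(45*u^2 + 75*v^2 + 2)/(36*u^2 + 100*v^2 + 1)^(3/2).
At (u, v) = (0, 1): H = 308*sqrt(101)/10201.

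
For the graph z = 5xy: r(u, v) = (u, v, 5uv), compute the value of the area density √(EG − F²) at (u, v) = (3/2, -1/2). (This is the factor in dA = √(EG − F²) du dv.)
√(EG − F²)|_{(3/2, -1/2)} = sqrt(254)/2

E = 25*v^2 + 1, F = 25*u*v, G = 25*u^2 + 1, so EG − F² = 25*u^2 + 25*v^2 + 1. Taking the positive square root: √(EG − F²) = sqrt(25*u^2 + 25*v^2 + 1). At (u, v) = (3/2, -1/2): sqrt(254)/2.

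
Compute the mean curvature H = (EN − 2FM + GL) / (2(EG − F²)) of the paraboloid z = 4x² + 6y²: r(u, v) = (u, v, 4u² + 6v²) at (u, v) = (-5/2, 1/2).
H = 2554*sqrt(437)/190969

With E = 64*u^2 + 1, F = 96*u*v, G = 144*v^2 + 1, L = 8/sqrt(64*u^2 + 144*v^2 + 1), M = 0, N = 12/sqrt(64*u^2 + 144*v^2 + 1), assemble
  H = (EN − 2FM + GL) / (2(EG − F²)) = 2*(192*u^2 + 288*v^2 + 5)/(64*u^2 + 144*v^2 + 1)^(3/2).
At (u, v) = (-5/2, 1/2): H = 2554*sqrt(437)/190969.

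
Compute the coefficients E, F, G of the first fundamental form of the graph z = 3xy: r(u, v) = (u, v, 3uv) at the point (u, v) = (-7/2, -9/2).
E = 733/4;  F = 567/4;  G = 445/4

Partials: r_u = (1, 0, 3*v), r_v = (0, 1, 3*u). As functions of (u, v):
  E = r_u · r_u = 9*v^2 + 1,
  F = r_u · r_v = 9*u*v,
  G = r_v · r_v = 9*u^2 + 1.
Evaluating at (u, v) = (-7/2, -9/2): E = 733/4, F = 567/4, G = 445/4.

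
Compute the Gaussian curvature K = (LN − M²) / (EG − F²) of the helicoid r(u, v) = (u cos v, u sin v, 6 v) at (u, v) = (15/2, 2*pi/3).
K = -64/15129

Coefficients of the first fundamental form: E = 1, F = 0, G = u^2 + 36.
Coefficients of the second fundamental form: L = 0, M = -6/sqrt(u^2 + 36), N = 0.
Assemble K = (LN − M²)/(EG − F²) = -36/(u^2 + 36)^2. At (u, v) = (15/2, 2*pi/3): K = -64/15129.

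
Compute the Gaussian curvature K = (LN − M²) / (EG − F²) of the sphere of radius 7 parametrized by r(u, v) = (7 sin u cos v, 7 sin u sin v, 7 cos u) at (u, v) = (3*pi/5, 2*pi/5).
K = 1/49

Coefficients of the first fundamental form: E = 49, F = 0, G = 49*sin(u)^2.
Coefficients of the second fundamental form: L = -7*sin(u)/Abs(sin(u)), M = 0, N = -7*sin(u)^3/Abs(sin(u)).
Assemble K = (LN − M²)/(EG − F²) = 1/49. At (u, v) = (3*pi/5, 2*pi/5): K = 1/49.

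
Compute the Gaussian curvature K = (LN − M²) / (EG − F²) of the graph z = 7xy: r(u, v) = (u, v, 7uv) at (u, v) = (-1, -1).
K = -49/9801

Coefficients of the first fundamental form: E = 49*v^2 + 1, F = 49*u*v, G = 49*u^2 + 1.
Coefficients of the second fundamental form: L = 0, M = 7/sqrt(49*u^2 + 49*v^2 + 1), N = 0.
Assemble K = (LN − M²)/(EG − F²) = -49/(2401*u^4 + 4802*u^2*v^2 + 98*u^2 + 2401*v^4 + 98*v^2 + 1). At (u, v) = (-1, -1): K = -49/9801.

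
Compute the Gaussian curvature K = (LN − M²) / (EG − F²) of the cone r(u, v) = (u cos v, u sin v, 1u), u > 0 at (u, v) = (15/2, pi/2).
K = 0

Coefficients of the first fundamental form: E = 2, F = 0, G = u^2.
Coefficients of the second fundamental form: L = 0, M = 0, N = sqrt(2)*u^2/(2*Abs(u)).
Assemble K = (LN − M²)/(EG − F²) = 0. At (u, v) = (15/2, pi/2): K = 0.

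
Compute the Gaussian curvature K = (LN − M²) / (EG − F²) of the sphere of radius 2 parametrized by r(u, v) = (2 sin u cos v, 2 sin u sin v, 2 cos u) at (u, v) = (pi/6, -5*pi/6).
K = 1/4

Coefficients of the first fundamental form: E = 4, F = 0, G = 4*sin(u)^2.
Coefficients of the second fundamental form: L = -2*sin(u)/Abs(sin(u)), M = 0, N = -2*sin(u)^3/Abs(sin(u)).
Assemble K = (LN − M²)/(EG − F²) = 1/4. At (u, v) = (pi/6, -5*pi/6): K = 1/4.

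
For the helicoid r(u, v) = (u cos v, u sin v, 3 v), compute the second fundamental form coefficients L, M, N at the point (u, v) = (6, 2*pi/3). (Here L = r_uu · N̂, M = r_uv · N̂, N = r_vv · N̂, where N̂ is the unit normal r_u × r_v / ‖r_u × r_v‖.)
L = 0;  M = -sqrt(5)/5;  N = 0

Compute the unit normal N̂(u, v) = (3*sin(v)/sqrt(u^2 + 9), -3*cos(v)/sqrt(u^2 + 9), u/sqrt(u^2 + 9)), and the second partials r_uu, r_uv, r_vv. Take dot products:
  L(u, v) = r_uu · N̂ = 0,
  M(u, v) = r_uv · N̂ = -3/sqrt(u^2 + 9),
  N(u, v) = r_vv · N̂ = 0.
Evaluating at (u, v) = (6, 2*pi/3):
  L = 0, M = -sqrt(5)/5, N = 0.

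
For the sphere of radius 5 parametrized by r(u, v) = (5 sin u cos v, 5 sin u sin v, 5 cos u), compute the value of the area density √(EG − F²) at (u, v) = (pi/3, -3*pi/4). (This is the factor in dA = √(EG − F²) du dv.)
√(EG − F²)|_{(pi/3, -3*pi/4)} = 25*sqrt(3)/2

E = 25, F = 0, G = 25*sin(u)^2, so EG − F² = 625*sin(u)^2. Taking the positive square root: √(EG − F²) = 25*Abs(sin(u)). At (u, v) = (pi/3, -3*pi/4): 25*sqrt(3)/2.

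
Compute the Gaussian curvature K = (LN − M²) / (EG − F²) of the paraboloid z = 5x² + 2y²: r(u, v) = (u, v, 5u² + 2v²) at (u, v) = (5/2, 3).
K = 2/29645

Coefficients of the first fundamental form: E = 100*u^2 + 1, F = 40*u*v, G = 16*v^2 + 1.
Coefficients of the second fundamental form: L = 10/sqrt(100*u^2 + 16*v^2 + 1), M = 0, N = 4/sqrt(100*u^2 + 16*v^2 + 1).
Assemble K = (LN − M²)/(EG − F²) = 40/(10000*u^4 + 3200*u^2*v^2 + 200*u^2 + 256*v^4 + 32*v^2 + 1). At (u, v) = (5/2, 3): K = 2/29645.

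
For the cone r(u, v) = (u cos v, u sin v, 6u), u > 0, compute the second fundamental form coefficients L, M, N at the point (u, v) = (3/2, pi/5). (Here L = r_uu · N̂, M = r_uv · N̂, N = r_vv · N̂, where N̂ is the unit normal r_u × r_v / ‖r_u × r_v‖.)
L = 0;  M = 0;  N = 9*sqrt(37)/37

Compute the unit normal N̂(u, v) = (-6*sqrt(37)*u*cos(v)/(37*Abs(u)), -6*sqrt(37)*u*sin(v)/(37*Abs(u)), sqrt(37)*u/(37*Abs(u))), and the second partials r_uu, r_uv, r_vv. Take dot products:
  L(u, v) = r_uu · N̂ = 0,
  M(u, v) = r_uv · N̂ = 0,
  N(u, v) = r_vv · N̂ = 6*sqrt(37)*u^2/(37*Abs(u)).
Evaluating at (u, v) = (3/2, pi/5):
  L = 0, M = 0, N = 9*sqrt(37)/37.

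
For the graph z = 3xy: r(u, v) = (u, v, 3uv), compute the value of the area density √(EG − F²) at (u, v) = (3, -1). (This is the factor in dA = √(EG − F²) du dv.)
√(EG − F²)|_{(3, -1)} = sqrt(91)

E = 9*v^2 + 1, F = 9*u*v, G = 9*u^2 + 1, so EG − F² = 9*u^2 + 9*v^2 + 1. Taking the positive square root: √(EG − F²) = sqrt(9*u^2 + 9*v^2 + 1). At (u, v) = (3, -1): sqrt(91).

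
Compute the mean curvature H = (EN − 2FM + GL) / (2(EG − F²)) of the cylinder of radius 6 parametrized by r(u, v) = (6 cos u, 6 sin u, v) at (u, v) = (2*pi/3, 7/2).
H = -1/12

With E = 36, F = 0, G = 1, L = -6, M = 0, N = 0, assemble
  H = (EN − 2FM + GL) / (2(EG − F²)) = -1/12.
At (u, v) = (2*pi/3, 7/2): H = -1/12.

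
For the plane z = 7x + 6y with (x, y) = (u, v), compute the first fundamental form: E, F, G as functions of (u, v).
E = 50;  F = 42;  G = 37

Compute partials: r_u = (1, 0, 7), r_v = (0, 1, 6). Then
  E = r_u · r_u = 50,
  F = r_u · r_v = 42,
  G = r_v · r_v = 37.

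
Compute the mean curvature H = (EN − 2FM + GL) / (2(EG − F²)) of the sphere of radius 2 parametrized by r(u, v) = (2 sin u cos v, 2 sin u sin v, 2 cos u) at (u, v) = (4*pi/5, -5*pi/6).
H = -1/2

With E = 4, F = 0, G = 4*sin(u)^2, L = -2*sin(u)/Abs(sin(u)), M = 0, N = -2*sin(u)^3/Abs(sin(u)), assemble
  H = (EN − 2FM + GL) / (2(EG − F²)) = -sin(u)/(2*Abs(sin(u))).
At (u, v) = (4*pi/5, -5*pi/6): H = -1/2.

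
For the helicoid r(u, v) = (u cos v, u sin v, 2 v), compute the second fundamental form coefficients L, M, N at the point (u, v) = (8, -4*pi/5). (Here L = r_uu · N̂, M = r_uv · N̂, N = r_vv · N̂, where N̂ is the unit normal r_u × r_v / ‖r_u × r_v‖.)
L = 0;  M = -sqrt(17)/17;  N = 0

Compute the unit normal N̂(u, v) = (2*sin(v)/sqrt(u^2 + 4), -2*cos(v)/sqrt(u^2 + 4), u/sqrt(u^2 + 4)), and the second partials r_uu, r_uv, r_vv. Take dot products:
  L(u, v) = r_uu · N̂ = 0,
  M(u, v) = r_uv · N̂ = -2/sqrt(u^2 + 4),
  N(u, v) = r_vv · N̂ = 0.
Evaluating at (u, v) = (8, -4*pi/5):
  L = 0, M = -sqrt(17)/17, N = 0.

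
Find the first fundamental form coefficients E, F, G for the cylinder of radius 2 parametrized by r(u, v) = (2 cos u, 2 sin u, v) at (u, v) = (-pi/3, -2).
E = 4;  F = 0;  G = 1

Partials: r_u = (-2*sin(u), 2*cos(u), 0), r_v = (0, 0, 1). As functions of (u, v):
  E = r_u · r_u = 4,
  F = r_u · r_v = 0,
  G = r_v · r_v = 1.
Evaluating at (u, v) = (-pi/3, -2): E = 4, F = 0, G = 1.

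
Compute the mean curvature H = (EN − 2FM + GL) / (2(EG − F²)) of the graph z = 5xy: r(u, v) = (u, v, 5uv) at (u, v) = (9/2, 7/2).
H = -7875*sqrt(3254)/5294258

With E = 25*v^2 + 1, F = 25*u*v, G = 25*u^2 + 1, L = 0, M = 5/sqrt(25*u^2 + 25*v^2 + 1), N = 0, assemble
  H = (EN − 2FM + GL) / (2(EG − F²)) = -125*u*v/(25*u^2 + 25*v^2 + 1)^(3/2).
At (u, v) = (9/2, 7/2): H = -7875*sqrt(3254)/5294258.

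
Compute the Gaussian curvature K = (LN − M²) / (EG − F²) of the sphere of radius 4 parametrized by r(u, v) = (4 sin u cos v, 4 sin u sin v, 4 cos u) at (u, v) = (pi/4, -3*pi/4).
K = 1/16

Coefficients of the first fundamental form: E = 16, F = 0, G = 16*sin(u)^2.
Coefficients of the second fundamental form: L = -4*sin(u)/Abs(sin(u)), M = 0, N = -4*sin(u)^3/Abs(sin(u)).
Assemble K = (LN − M²)/(EG − F²) = 1/16. At (u, v) = (pi/4, -3*pi/4): K = 1/16.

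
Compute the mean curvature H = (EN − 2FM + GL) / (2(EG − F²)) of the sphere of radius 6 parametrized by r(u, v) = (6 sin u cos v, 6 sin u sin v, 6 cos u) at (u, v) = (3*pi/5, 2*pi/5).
H = -1/6

With E = 36, F = 0, G = 36*sin(u)^2, L = -6*sin(u)/Abs(sin(u)), M = 0, N = -6*sin(u)^3/Abs(sin(u)), assemble
  H = (EN − 2FM + GL) / (2(EG − F²)) = -sin(u)/(6*Abs(sin(u))).
At (u, v) = (3*pi/5, 2*pi/5): H = -1/6.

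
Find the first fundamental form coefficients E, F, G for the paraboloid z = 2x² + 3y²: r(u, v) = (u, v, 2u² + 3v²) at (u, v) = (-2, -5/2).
E = 65;  F = 120;  G = 226

Partials: r_u = (1, 0, 4*u), r_v = (0, 1, 6*v). As functions of (u, v):
  E = r_u · r_u = 16*u^2 + 1,
  F = r_u · r_v = 24*u*v,
  G = r_v · r_v = 36*v^2 + 1.
Evaluating at (u, v) = (-2, -5/2): E = 65, F = 120, G = 226.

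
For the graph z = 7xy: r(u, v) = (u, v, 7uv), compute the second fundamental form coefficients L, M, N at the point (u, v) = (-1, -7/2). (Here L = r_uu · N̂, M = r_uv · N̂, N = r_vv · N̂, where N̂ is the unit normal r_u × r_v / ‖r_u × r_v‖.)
L = 0;  M = 14/51;  N = 0

Compute the unit normal N̂(u, v) = (-7*v/sqrt(49*u^2 + 49*v^2 + 1), -7*u/sqrt(49*u^2 + 49*v^2 + 1), 1/sqrt(49*u^2 + 49*v^2 + 1)), and the second partials r_uu, r_uv, r_vv. Take dot products:
  L(u, v) = r_uu · N̂ = 0,
  M(u, v) = r_uv · N̂ = 7/sqrt(49*u^2 + 49*v^2 + 1),
  N(u, v) = r_vv · N̂ = 0.
Evaluating at (u, v) = (-1, -7/2):
  L = 0, M = 14/51, N = 0.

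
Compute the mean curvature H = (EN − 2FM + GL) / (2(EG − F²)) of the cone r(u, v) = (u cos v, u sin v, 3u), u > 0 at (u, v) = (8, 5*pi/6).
H = 3*sqrt(10)/160

With E = 10, F = 0, G = u^2, L = 0, M = 0, N = 3*sqrt(10)*u^2/(10*Abs(u)), assemble
  H = (EN − 2FM + GL) / (2(EG − F²)) = 3*sqrt(10)/(20*Abs(u)).
At (u, v) = (8, 5*pi/6): H = 3*sqrt(10)/160.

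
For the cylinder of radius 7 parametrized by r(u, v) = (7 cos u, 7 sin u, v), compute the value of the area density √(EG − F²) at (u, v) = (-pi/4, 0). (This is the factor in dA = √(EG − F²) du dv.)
√(EG − F²)|_{(-pi/4, 0)} = 7

E = 49, F = 0, G = 1, so EG − F² = 49. Taking the positive square root: √(EG − F²) = 7. At (u, v) = (-pi/4, 0): 7.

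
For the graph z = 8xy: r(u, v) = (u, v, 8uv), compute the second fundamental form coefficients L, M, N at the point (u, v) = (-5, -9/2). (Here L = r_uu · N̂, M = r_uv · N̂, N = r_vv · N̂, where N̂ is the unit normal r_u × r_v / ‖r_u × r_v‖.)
L = 0;  M = 8*sqrt(2897)/2897;  N = 0

Compute the unit normal N̂(u, v) = (-8*v/sqrt(64*u^2 + 64*v^2 + 1), -8*u/sqrt(64*u^2 + 64*v^2 + 1), 1/sqrt(64*u^2 + 64*v^2 + 1)), and the second partials r_uu, r_uv, r_vv. Take dot products:
  L(u, v) = r_uu · N̂ = 0,
  M(u, v) = r_uv · N̂ = 8/sqrt(64*u^2 + 64*v^2 + 1),
  N(u, v) = r_vv · N̂ = 0.
Evaluating at (u, v) = (-5, -9/2):
  L = 0, M = 8*sqrt(2897)/2897, N = 0.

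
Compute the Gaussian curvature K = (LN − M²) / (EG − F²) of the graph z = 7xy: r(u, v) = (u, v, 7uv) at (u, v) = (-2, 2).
K = -49/154449

Coefficients of the first fundamental form: E = 49*v^2 + 1, F = 49*u*v, G = 49*u^2 + 1.
Coefficients of the second fundamental form: L = 0, M = 7/sqrt(49*u^2 + 49*v^2 + 1), N = 0.
Assemble K = (LN − M²)/(EG − F²) = -49/(2401*u^4 + 4802*u^2*v^2 + 98*u^2 + 2401*v^4 + 98*v^2 + 1). At (u, v) = (-2, 2): K = -49/154449.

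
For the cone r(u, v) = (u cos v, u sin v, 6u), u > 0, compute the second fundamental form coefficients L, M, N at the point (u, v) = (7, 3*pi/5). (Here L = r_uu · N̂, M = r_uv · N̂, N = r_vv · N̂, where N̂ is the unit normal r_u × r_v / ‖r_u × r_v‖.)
L = 0;  M = 0;  N = 42*sqrt(37)/37

Compute the unit normal N̂(u, v) = (-6*sqrt(37)*u*cos(v)/(37*Abs(u)), -6*sqrt(37)*u*sin(v)/(37*Abs(u)), sqrt(37)*u/(37*Abs(u))), and the second partials r_uu, r_uv, r_vv. Take dot products:
  L(u, v) = r_uu · N̂ = 0,
  M(u, v) = r_uv · N̂ = 0,
  N(u, v) = r_vv · N̂ = 6*sqrt(37)*u^2/(37*Abs(u)).
Evaluating at (u, v) = (7, 3*pi/5):
  L = 0, M = 0, N = 42*sqrt(37)/37.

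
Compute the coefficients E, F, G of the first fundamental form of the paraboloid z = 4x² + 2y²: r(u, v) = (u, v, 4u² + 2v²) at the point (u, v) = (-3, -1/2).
E = 577;  F = 48;  G = 5

Partials: r_u = (1, 0, 8*u), r_v = (0, 1, 4*v). As functions of (u, v):
  E = r_u · r_u = 64*u^2 + 1,
  F = r_u · r_v = 32*u*v,
  G = r_v · r_v = 16*v^2 + 1.
Evaluating at (u, v) = (-3, -1/2): E = 577, F = 48, G = 5.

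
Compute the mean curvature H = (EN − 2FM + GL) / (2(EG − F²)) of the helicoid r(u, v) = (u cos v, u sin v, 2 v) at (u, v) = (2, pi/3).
H = 0

With E = 1, F = 0, G = u^2 + 4, L = 0, M = -2/sqrt(u^2 + 4), N = 0, assemble
  H = (EN − 2FM + GL) / (2(EG − F²)) = 0.
At (u, v) = (2, pi/3): H = 0.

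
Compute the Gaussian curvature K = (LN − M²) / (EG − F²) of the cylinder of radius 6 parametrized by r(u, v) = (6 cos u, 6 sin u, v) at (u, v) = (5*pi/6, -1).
K = 0

Coefficients of the first fundamental form: E = 36, F = 0, G = 1.
Coefficients of the second fundamental form: L = -6, M = 0, N = 0.
Assemble K = (LN − M²)/(EG − F²) = 0. At (u, v) = (5*pi/6, -1): K = 0.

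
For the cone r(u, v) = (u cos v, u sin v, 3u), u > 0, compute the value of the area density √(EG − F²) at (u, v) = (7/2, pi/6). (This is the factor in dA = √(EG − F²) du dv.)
√(EG − F²)|_{(7/2, pi/6)} = 7*sqrt(10)/2

E = 10, F = 0, G = u^2, so EG − F² = 10*u^2. Taking the positive square root: √(EG − F²) = sqrt(10)*Abs(u). At (u, v) = (7/2, pi/6): 7*sqrt(10)/2.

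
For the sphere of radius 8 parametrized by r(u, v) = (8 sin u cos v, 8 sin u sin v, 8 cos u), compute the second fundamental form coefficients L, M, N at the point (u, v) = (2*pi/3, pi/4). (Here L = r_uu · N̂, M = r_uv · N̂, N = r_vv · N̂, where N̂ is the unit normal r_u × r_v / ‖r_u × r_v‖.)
L = -8;  M = 0;  N = -6

Compute the unit normal N̂(u, v) = (sin(u)^2*cos(v)/Abs(sin(u)), sin(u)^2*sin(v)/Abs(sin(u)), sin(2*u)/(2*Abs(sin(u)))), and the second partials r_uu, r_uv, r_vv. Take dot products:
  L(u, v) = r_uu · N̂ = -8*sin(u)/Abs(sin(u)),
  M(u, v) = r_uv · N̂ = 0,
  N(u, v) = r_vv · N̂ = -8*sin(u)^3/Abs(sin(u)).
Evaluating at (u, v) = (2*pi/3, pi/4):
  L = -8, M = 0, N = -6.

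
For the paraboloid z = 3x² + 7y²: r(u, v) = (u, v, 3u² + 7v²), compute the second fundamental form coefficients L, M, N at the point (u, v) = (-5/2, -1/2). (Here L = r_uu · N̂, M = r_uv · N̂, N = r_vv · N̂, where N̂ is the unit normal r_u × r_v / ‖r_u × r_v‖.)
L = 6*sqrt(11)/55;  M = 0;  N = 14*sqrt(11)/55

Compute the unit normal N̂(u, v) = (-6*u/sqrt(36*u^2 + 196*v^2 + 1), -14*v/sqrt(36*u^2 + 196*v^2 + 1), 1/sqrt(36*u^2 + 196*v^2 + 1)), and the second partials r_uu, r_uv, r_vv. Take dot products:
  L(u, v) = r_uu · N̂ = 6/sqrt(36*u^2 + 196*v^2 + 1),
  M(u, v) = r_uv · N̂ = 0,
  N(u, v) = r_vv · N̂ = 14/sqrt(36*u^2 + 196*v^2 + 1).
Evaluating at (u, v) = (-5/2, -1/2):
  L = 6*sqrt(11)/55, M = 0, N = 14*sqrt(11)/55.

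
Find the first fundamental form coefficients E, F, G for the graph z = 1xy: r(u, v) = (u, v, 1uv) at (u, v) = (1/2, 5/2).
E = 29/4;  F = 5/4;  G = 5/4

Partials: r_u = (1, 0, v), r_v = (0, 1, u). As functions of (u, v):
  E = r_u · r_u = v^2 + 1,
  F = r_u · r_v = u*v,
  G = r_v · r_v = u^2 + 1.
Evaluating at (u, v) = (1/2, 5/2): E = 29/4, F = 5/4, G = 5/4.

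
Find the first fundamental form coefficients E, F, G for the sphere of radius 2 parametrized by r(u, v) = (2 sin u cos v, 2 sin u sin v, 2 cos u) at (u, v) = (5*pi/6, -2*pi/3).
E = 4;  F = 0;  G = 1

Partials: r_u = (2*cos(u)*cos(v), 2*sin(v)*cos(u), -2*sin(u)), r_v = (-2*sin(u)*sin(v), 2*sin(u)*cos(v), 0). As functions of (u, v):
  E = r_u · r_u = 4,
  F = r_u · r_v = 0,
  G = r_v · r_v = 4*sin(u)^2.
Evaluating at (u, v) = (5*pi/6, -2*pi/3): E = 4, F = 0, G = 1.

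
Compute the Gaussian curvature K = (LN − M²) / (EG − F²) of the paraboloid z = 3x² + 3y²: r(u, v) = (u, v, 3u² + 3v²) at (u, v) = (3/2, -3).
K = 9/41209

Coefficients of the first fundamental form: E = 36*u^2 + 1, F = 36*u*v, G = 36*v^2 + 1.
Coefficients of the second fundamental form: L = 6/sqrt(36*u^2 + 36*v^2 + 1), M = 0, N = 6/sqrt(36*u^2 + 36*v^2 + 1).
Assemble K = (LN − M²)/(EG − F²) = 36/(1296*u^4 + 2592*u^2*v^2 + 72*u^2 + 1296*v^4 + 72*v^2 + 1). At (u, v) = (3/2, -3): K = 9/41209.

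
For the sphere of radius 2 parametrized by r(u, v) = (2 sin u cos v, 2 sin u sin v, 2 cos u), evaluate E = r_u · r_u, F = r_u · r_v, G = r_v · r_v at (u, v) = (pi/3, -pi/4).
E = 4;  F = 0;  G = 3

Partials: r_u = (2*cos(u)*cos(v), 2*sin(v)*cos(u), -2*sin(u)), r_v = (-2*sin(u)*sin(v), 2*sin(u)*cos(v), 0). As functions of (u, v):
  E = r_u · r_u = 4,
  F = r_u · r_v = 0,
  G = r_v · r_v = 4*sin(u)^2.
Evaluating at (u, v) = (pi/3, -pi/4): E = 4, F = 0, G = 3.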